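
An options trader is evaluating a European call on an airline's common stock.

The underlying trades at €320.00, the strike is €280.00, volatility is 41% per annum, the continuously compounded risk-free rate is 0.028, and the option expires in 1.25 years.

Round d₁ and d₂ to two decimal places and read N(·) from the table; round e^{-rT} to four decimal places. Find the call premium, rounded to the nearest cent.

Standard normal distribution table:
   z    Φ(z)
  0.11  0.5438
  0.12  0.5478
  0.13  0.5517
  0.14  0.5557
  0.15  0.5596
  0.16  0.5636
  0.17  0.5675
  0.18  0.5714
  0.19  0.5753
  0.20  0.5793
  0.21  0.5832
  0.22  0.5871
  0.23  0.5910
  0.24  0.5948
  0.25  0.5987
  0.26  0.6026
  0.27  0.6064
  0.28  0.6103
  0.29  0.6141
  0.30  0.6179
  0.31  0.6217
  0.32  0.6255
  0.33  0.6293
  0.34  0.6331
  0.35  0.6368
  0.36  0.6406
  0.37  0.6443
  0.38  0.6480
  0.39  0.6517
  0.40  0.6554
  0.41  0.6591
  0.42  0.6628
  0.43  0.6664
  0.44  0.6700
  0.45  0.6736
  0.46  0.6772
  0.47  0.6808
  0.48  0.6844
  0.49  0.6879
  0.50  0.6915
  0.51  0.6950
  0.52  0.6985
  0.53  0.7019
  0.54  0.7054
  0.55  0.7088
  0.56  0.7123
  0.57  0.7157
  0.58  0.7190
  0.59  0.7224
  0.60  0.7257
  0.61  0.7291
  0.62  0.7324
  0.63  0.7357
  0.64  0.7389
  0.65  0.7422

€81.98

σ√T = 0.41·√1.25 = 0.4584
ln(S/K) + (r + σ²/2)T = ln(320/280) + (0.028 + 0.41²/2)·1.25 = 0.1335 + 0.1401 = 0.2736
d₁ = 0.2736 / 0.4584 = 0.5969 → 0.60
d₂ = d₁ − σ√T = 0.5969 − 0.4584 = 0.1385 → 0.14
e^(−rT) = e^(−0.028·1.25) = 0.9656
N(d₁) = N(0.60) = 0.7257;  N(d₂) = N(0.14) = 0.5557
C = 320·0.7257 − 280·0.9656·0.5557 = 232.2240 − 150.2435 = 81.9805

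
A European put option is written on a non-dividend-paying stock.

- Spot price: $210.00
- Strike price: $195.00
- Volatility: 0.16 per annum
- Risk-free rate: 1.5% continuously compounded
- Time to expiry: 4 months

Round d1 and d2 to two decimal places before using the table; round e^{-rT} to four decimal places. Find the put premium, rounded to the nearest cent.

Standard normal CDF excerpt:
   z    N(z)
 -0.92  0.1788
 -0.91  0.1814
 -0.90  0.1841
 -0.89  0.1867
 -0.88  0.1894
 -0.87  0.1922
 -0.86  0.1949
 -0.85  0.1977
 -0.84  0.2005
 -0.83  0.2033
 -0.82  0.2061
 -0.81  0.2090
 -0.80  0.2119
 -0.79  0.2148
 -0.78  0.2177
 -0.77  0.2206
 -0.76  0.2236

σ√T = 0.16 × 0.5774 = 0.0924
ln(S/K) + (r + σ²/2)T = ln(210/195) + (0.015 + 0.16²/2)·0.3333 = 0.0741 + 0.0093 = 0.0834
d₁ = 0.0834 / 0.0924 = 0.9026 ≈ 0.90
d₂ = d₁ − σ√T = 0.9026 − 0.0924 = 0.8102 ≈ 0.81
e^(−rT) = e^(−0.015·0.3333) = 0.9950
P = 195·0.9950·N(-0.81) − 210·N(-0.90) = 195·0.9950·0.2090 − 210·0.1841 = 40.5512 − 38.6610 = 1.8902

$1.89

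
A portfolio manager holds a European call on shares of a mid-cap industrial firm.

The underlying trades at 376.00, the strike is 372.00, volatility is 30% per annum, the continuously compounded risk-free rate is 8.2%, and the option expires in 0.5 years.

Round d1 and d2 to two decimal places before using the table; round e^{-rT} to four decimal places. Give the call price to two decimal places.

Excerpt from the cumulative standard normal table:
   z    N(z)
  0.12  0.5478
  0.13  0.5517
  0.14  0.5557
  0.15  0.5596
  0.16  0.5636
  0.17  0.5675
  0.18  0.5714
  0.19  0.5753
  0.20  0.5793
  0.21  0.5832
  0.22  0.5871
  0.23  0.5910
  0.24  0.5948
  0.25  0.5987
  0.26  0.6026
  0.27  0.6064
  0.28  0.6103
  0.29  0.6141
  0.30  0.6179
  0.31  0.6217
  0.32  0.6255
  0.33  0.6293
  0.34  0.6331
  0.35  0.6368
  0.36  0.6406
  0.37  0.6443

41.03

σ√T = 0.3 × 0.7071 = 0.2121
d₁ = [ln(376/372) + (0.082 + 0.3²/2)·0.5] / 0.2121 = [0.0107 + 0.0635] / 0.2121 = 0.3498 ≈ 0.35
d₂ = d₁ − σ√T = 0.3498 − 0.2121 = 0.1376 ≈ 0.14
e^(−rT) = e^(−0.082·0.5) = 0.9598
N(d₁) = N(0.35) = 0.6368;  N(d₂) = N(0.14) = 0.5557
C = 376·0.6368 − 372·0.9598·0.5557 = 239.4368 − 198.4102 = 41.0266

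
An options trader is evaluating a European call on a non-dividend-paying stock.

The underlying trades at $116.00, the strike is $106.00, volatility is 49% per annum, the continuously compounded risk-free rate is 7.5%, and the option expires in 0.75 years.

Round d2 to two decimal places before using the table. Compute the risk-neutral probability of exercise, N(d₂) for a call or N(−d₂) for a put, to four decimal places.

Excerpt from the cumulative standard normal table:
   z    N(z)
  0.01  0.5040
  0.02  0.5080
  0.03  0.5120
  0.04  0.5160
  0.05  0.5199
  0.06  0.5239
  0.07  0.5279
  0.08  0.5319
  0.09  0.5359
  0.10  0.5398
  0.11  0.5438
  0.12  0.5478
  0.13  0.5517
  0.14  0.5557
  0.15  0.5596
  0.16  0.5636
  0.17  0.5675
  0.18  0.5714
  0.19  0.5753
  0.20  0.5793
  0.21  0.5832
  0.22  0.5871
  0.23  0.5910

0.5517

T = 0.75;  σ√T = 0.4244
d₁ = [ln(116/106) + (0.075 + 0.49²/2)·0.75] / 0.4244 = [0.0902 + 0.1463] / 0.4244 = 0.5572 ⇒ 0.56
d₂ = d₁ − σ√T = 0.5572 − 0.4244 = 0.1328 ⇒ 0.13
Pr(exercise) under Q = N(d₂) = 0.5517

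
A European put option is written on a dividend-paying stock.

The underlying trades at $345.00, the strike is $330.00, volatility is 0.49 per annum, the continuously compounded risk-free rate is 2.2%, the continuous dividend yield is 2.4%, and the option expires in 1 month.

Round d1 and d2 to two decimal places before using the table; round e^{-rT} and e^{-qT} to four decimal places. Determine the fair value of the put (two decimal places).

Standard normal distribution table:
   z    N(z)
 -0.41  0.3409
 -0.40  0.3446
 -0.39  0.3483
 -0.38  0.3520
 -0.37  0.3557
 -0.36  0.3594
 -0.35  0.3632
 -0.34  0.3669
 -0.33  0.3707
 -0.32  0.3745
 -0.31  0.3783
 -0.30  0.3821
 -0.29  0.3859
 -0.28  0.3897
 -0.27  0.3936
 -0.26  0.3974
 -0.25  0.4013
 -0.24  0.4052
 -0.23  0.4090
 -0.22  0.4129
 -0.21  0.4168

$12.28

σ√T = 0.49 × 0.2887 = 0.1415
ln(S/K) + (r − q + σ²/2)T = ln(345/330) + (0.022 − 0.024 + 0.49²/2)·0.08333 = 0.0445 + 0.0098 = 0.0543
d₁ = 0.0543 / 0.1415 = 0.3838 → 0.38
d₂ = d₁ − σ√T = 0.3838 − 0.1415 = 0.2424 → 0.24
exp(−qT) = exp(−0.024·0.08333) = 0.9980;  exp(−rT) = exp(−0.022·0.08333) = 0.9982
N(−d₂) = N(-0.24) = 0.4052;  N(−d₁) = N(-0.38) = 0.3520
P = 330·0.9982·0.4052 − 345·0.9980·0.3520 = 133.4753 − 121.1971 = 12.2782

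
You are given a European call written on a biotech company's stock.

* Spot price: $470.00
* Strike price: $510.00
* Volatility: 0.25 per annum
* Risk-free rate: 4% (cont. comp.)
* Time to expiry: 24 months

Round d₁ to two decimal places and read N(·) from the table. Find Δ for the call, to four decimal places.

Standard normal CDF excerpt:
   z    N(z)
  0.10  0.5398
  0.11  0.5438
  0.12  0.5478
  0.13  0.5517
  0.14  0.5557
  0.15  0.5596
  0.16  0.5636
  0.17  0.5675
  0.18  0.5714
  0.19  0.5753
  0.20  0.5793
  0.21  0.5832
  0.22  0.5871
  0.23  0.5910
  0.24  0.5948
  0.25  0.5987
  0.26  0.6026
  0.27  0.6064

0.5675

σ√T = 0.25·√2 = 0.3536
ln(S/K) + (r + σ²/2)T = ln(470/510) + (0.04 + 0.25²/2)·2 = -0.0817 + 0.1425 = 0.0608
d₁ = 0.0608 / 0.3536 = 0.1720 ⇒ 0.17
N(d₁) = N(0.17) = 0.5675
Δ_call = N(d₁) = 0.5675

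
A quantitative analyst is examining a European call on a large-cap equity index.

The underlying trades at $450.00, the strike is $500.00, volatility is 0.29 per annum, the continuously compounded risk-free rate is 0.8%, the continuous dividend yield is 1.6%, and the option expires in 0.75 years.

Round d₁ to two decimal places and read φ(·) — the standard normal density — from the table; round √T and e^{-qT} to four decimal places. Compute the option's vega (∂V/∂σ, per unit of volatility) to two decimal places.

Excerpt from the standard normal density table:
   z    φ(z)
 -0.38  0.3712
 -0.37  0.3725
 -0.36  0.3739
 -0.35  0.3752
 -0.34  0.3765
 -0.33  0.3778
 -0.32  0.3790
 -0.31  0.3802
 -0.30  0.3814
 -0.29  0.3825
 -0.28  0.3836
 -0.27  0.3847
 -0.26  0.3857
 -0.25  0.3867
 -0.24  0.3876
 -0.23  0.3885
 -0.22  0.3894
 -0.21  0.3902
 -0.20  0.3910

145.94

σ√T = 0.29 × 0.8660 = 0.2511
d₁ = [ln(450/500) + (0.008 − 0.016 + 0.29²/2)·0.75] / 0.2511 = [-0.1054 + 0.0255] / 0.2511 = -0.3178 ⇒ -0.32
√T = √0.75 = 0.8660
φ(d₁) = φ(-0.32) = 0.3790
exp(−qT) = exp(−0.016·0.75) = 0.9881
vega = S·exp(−qT)·φ(d₁)·√T = 450·0.9881·0.3790·0.8660 = 145.9387
(The put has the same vega.)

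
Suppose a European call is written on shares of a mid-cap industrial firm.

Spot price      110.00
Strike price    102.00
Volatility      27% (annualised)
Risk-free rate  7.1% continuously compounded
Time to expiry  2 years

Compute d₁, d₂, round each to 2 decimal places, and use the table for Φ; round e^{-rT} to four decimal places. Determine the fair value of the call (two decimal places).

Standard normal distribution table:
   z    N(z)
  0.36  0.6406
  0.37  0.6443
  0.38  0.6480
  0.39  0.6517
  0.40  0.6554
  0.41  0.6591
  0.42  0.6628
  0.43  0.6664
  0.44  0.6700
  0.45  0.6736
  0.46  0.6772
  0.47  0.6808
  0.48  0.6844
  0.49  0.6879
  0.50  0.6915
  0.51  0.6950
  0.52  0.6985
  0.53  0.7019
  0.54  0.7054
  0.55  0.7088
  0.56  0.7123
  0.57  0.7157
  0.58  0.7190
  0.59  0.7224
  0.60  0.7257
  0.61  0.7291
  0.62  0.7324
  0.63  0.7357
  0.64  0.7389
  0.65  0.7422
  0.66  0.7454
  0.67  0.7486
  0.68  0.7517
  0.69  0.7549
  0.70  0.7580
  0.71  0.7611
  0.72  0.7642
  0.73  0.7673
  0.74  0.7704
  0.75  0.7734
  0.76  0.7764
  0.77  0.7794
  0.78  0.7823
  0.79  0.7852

28.06

σ√T = 0.27 × 1.4142 = 0.3818
d₁ = [ln(110/102) + (0.071 + 0.27²/2)·2] / 0.3818 = [0.0755 + 0.2149] / 0.3818 = 0.7606 ≈ 0.76
d₂ = d₁ − σ√T = 0.7606 − 0.3818 = 0.3787 ≈ 0.38
exp(−rT) = exp(−0.071·2) = 0.8676
N(d₁) = N(0.76) = 0.7764;  N(d₂) = N(0.38) = 0.6480
C = 110·0.7764 − 102·0.8676·0.6480 = 85.4040 − 57.3449 = 28.0591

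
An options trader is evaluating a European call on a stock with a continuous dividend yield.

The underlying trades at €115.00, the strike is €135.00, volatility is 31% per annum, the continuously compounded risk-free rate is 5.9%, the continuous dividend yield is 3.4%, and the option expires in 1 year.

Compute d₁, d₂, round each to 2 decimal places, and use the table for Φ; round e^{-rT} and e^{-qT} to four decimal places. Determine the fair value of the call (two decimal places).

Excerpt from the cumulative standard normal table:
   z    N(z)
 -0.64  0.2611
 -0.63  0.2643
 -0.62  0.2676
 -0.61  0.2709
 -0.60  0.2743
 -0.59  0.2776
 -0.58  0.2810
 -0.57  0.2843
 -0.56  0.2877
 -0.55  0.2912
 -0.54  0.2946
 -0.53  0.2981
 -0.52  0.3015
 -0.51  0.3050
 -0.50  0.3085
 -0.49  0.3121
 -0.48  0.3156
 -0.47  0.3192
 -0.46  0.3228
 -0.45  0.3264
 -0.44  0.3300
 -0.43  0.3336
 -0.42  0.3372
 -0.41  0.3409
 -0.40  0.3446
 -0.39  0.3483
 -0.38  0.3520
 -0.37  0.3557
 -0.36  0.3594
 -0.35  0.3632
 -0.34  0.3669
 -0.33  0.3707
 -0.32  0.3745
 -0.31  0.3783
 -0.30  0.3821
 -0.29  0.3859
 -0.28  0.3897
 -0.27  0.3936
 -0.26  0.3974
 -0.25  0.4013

σ√T = 0.31·√1 = 0.3100
ln(S/K) + (r − q + σ²/2)T = ln(115/135) + (0.059 − 0.034 + 0.31²/2)·1 = -0.1603 + 0.0731 = -0.0873
d₁ = -0.0873 / 0.3100 = -0.2816 which rounds to -0.28
d₂ = d₁ − σ√T = -0.2816 − 0.3100 = -0.5916 which rounds to -0.59
exp(−qT) = exp(−0.034·1) = 0.9666;  exp(−rT) = exp(−0.059·1) = 0.9427
N(d₁) = N(-0.28) = 0.3897;  N(d₂) = N(-0.59) = 0.2776
C = 115·0.9666·0.3897 − 135·0.9427·0.2776 = 43.3187 − 35.3286 = 7.9900

€7.99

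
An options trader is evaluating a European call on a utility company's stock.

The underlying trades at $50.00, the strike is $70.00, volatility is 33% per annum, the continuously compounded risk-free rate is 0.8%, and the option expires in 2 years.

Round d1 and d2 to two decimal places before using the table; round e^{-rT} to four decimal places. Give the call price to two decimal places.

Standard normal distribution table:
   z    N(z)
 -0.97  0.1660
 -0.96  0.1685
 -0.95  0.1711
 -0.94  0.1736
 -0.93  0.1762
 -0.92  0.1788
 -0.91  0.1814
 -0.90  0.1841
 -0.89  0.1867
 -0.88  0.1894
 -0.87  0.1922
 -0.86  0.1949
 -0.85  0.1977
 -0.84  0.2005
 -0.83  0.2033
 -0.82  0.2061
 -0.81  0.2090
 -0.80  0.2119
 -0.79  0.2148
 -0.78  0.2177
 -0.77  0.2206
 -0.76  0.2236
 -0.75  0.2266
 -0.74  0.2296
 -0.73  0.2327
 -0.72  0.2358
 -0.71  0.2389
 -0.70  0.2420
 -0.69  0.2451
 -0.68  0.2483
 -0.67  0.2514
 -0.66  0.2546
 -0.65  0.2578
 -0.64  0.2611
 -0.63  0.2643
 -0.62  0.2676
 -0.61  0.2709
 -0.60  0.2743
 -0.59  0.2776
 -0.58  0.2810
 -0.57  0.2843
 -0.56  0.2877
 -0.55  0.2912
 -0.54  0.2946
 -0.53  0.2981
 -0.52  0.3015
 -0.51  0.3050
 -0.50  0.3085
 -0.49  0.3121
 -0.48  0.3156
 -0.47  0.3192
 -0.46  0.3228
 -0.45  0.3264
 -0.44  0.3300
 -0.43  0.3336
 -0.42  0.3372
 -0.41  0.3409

σ√T = 0.33 × 1.4142 = 0.4667
d₁ = [ln(50/70) + (0.008 + 0.33²/2)·2] / 0.4667 = [-0.3365 + 0.1249] / 0.4667 = -0.4533 → -0.45
d₂ = d₁ − σ√T = -0.4533 − 0.4667 = -0.9200 → -0.92
exp(−rT) = exp(−0.008·2) = 0.9841
N(d₁) = N(-0.45) = 0.3264;  N(d₂) = N(-0.92) = 0.1788
C = 50·0.3264 − 70·0.9841·0.1788 = 16.3200 − 12.3170 = 4.0030

$4.00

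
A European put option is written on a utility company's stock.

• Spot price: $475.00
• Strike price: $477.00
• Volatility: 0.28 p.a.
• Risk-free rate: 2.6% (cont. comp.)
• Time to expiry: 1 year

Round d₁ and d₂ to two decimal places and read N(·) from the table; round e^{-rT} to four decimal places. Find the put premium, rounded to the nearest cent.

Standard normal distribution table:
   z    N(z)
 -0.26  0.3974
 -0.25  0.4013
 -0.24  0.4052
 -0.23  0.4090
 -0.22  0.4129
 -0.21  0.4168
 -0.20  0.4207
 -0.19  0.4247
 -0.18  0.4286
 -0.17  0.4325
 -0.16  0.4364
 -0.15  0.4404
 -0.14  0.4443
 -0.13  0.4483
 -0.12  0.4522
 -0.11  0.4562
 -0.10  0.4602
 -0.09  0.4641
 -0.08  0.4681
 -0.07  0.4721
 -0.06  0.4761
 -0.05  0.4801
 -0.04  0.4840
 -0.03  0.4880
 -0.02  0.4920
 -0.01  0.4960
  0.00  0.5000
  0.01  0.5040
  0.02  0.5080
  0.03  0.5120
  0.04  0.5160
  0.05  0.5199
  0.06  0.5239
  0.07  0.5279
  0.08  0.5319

$47.35

σ√T = 0.28 × 1.0000 = 0.2800
d₁ = [ln(475/477) + (0.026 + ½·0.28²)·1] / (σ√T) = (-0.0042 + 0.0652) / 0.2800 = 0.2179 which rounds to 0.22
d₂ = 0.2179 − 0.2800 = -0.0621 which rounds to -0.06
exp(−rT) = exp(−0.026·1) = 0.9743
N(−d₂) = N(0.06) = 0.5239;  N(−d₁) = N(-0.22) = 0.4129
P = 477·0.9743·0.5239 − 475·0.4129 = 243.4779 − 196.1275 = 47.3504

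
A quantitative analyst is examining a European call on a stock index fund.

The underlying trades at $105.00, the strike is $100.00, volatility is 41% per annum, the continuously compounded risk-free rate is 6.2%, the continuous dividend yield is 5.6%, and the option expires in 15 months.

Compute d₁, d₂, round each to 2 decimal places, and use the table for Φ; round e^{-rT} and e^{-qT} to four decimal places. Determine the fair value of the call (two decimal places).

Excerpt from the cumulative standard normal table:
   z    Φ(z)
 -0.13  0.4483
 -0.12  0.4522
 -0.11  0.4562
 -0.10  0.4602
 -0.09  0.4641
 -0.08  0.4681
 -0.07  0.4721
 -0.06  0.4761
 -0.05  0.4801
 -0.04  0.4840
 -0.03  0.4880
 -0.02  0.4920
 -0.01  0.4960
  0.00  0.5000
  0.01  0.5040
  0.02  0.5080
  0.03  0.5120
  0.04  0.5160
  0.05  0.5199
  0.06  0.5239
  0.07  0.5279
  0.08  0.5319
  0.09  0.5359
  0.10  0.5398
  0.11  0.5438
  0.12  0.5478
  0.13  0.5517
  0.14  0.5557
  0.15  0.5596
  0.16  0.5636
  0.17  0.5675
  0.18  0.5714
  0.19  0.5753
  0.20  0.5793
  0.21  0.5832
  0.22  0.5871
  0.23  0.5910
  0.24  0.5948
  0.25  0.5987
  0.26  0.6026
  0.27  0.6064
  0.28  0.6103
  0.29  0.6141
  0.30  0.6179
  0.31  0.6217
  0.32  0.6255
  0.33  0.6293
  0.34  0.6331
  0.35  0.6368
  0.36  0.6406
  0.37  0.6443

$20.13

T = 1.25;  σ√T = 0.4584
d₁ = [ln(105/100) + (0.062 − 0.056 + ½·0.41²)·1.25] / (σ√T) = (0.0488 + 0.1126) / 0.4584 = 0.3520 which rounds to 0.35
d₂ = 0.3520 − 0.4584 = -0.1064 which rounds to -0.11
e^(−qT) = e^(−0.056·1.25) = 0.9324;  e^(−rT) = e^(−0.062·1.25) = 0.9254
C = 105·0.9324·N(0.35) − 100·0.9254·N(-0.11) = 105·0.9324·0.6368 − 100·0.9254·0.4562 = 62.3440 − 42.2167 = 20.1272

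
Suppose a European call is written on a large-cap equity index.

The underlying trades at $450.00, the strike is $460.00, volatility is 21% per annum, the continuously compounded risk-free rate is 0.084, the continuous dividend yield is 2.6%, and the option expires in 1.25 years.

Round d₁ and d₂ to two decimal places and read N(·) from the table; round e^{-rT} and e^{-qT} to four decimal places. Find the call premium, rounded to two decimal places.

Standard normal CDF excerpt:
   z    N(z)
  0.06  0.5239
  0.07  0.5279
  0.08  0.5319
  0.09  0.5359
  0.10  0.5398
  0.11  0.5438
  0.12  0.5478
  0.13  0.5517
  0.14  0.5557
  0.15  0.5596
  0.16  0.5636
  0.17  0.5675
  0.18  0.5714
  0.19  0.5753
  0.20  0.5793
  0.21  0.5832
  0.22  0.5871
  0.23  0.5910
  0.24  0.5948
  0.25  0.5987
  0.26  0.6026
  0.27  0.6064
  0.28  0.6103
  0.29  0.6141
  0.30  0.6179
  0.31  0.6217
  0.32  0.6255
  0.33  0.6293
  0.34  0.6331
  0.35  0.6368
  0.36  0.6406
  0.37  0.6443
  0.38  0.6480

$50.57

T = 1.25;  σ√T = 0.2348
d₁ = [ln(450/460) + (0.084 − 0.026 + ½·0.21²)·1.25] / (σ√T) = (-0.0220 + 0.1001) / 0.2348 = 0.3326 ≈ 0.33
d₂ = 0.3326 − 0.2348 = 0.0978 ≈ 0.10
exp(−qT) = exp(−0.026·1.25) = 0.9680;  exp(−rT) = exp(−0.084·1.25) = 0.9003
C = 450·0.9680·N(0.33) − 460·0.9003·N(0.10) = 450·0.9680·0.6293 − 460·0.9003·0.5398 = 274.1231 − 223.5517 = 50.5714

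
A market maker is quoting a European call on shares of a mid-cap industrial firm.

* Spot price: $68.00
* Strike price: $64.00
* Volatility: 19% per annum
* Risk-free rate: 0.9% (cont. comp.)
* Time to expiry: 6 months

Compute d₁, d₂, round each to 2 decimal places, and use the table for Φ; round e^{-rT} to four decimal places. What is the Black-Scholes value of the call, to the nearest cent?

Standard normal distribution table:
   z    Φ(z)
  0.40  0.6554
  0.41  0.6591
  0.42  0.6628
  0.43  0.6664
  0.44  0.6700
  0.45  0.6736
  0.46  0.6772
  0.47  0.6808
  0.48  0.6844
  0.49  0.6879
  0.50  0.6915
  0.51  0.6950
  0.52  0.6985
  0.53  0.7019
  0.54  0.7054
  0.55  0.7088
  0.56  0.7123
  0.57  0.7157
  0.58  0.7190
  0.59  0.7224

$5.97

T = 0.5;  σ√T = 0.1344
d₁ = [ln(68/64) + (0.009 + 0.19²/2)·0.5] / 0.1344 = [0.0606 + 0.0135] / 0.1344 = 0.5519 ≈ 0.55
d₂ = d₁ − σ√T = 0.5519 − 0.1344 = 0.4176 ≈ 0.42
exp(−rT) = exp(−0.009·0.5) = 0.9955
N(d₁) = N(0.55) = 0.7088;  N(d₂) = N(0.42) = 0.6628
C = 68·0.7088 − 64·0.9955·0.6628 = 48.1984 − 42.2283 = 5.9701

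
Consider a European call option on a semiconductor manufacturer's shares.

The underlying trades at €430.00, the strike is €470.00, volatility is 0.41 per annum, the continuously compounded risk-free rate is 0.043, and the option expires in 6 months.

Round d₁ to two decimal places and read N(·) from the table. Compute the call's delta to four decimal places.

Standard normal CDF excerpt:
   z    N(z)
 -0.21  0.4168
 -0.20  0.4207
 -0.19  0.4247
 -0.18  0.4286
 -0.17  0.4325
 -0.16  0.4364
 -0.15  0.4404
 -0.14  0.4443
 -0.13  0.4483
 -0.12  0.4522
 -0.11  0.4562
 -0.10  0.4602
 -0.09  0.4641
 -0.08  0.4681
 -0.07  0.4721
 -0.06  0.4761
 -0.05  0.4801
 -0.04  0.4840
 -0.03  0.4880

0.4641

T = 0.5;  σ√T = 0.2899
d₁ = [ln(430/470) + (0.043 + ½·0.41²)·0.5] / (σ√T) = (-0.0889 + 0.0635) / 0.2899 = -0.0877 ⇒ -0.09
N(d₁) = N(-0.09) = 0.4641
Δ_call = N(d₁) = 0.4641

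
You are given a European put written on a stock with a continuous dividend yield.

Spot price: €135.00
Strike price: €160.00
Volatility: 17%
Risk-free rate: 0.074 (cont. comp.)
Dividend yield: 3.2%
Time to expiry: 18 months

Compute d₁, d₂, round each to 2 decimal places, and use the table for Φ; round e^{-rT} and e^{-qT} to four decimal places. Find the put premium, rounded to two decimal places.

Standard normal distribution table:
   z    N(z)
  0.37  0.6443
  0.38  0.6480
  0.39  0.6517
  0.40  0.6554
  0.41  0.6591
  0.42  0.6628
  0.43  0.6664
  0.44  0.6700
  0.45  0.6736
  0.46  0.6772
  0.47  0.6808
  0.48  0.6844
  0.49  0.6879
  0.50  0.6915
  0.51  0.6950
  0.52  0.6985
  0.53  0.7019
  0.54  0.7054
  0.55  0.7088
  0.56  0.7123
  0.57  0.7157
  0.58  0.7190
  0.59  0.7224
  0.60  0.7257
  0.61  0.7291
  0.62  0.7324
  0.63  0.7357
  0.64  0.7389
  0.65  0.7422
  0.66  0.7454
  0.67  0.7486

σ√T = 0.17·√1.5 = 0.2082
d₁ = [ln(135/160) + (0.074 − 0.032 + 0.17²/2)·1.5] / 0.2082 = [-0.1699 + 0.0847] / 0.2082 = -0.4093 ⇒ -0.41
d₂ = d₁ − σ√T = -0.4093 − 0.2082 = -0.6175 ⇒ -0.62
e^(−qT) = e^(−0.032·1.5) = 0.9531;  e^(−rT) = e^(−0.074·1.5) = 0.8949
P = 160·0.8949·N(0.62) − 135·0.9531·N(0.41) = 160·0.8949·0.7324 − 135·0.9531·0.6591 = 104.8680 − 84.8054 = 20.0626

€20.06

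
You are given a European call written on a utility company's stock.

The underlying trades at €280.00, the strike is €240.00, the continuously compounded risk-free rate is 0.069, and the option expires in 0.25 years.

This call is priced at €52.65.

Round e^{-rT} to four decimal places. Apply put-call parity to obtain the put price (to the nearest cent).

€8.55

exp(−rT) = exp(−0.069·0.25) = 0.9829
Put-call parity: C − P = S − K·e^(−rT) = 280 − 240·0.9829 = 280 − 235.8960 = 44.1040
P = C − (C − P) = 52.65 − (44.1040) = 8.5460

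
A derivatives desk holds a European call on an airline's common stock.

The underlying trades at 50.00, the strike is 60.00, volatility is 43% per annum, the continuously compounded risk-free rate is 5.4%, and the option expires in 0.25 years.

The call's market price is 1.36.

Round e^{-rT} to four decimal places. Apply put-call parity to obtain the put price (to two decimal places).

exp(−rT) = exp(−0.054·0.25) = 0.9866
Put-call parity: C − P = S − K·e^(−rT) = 50 − 60·0.9866 = 50 − 59.1960 = -9.1960
P = C − (C − P) = 1.36 − (-9.1960) = 10.5560

10.56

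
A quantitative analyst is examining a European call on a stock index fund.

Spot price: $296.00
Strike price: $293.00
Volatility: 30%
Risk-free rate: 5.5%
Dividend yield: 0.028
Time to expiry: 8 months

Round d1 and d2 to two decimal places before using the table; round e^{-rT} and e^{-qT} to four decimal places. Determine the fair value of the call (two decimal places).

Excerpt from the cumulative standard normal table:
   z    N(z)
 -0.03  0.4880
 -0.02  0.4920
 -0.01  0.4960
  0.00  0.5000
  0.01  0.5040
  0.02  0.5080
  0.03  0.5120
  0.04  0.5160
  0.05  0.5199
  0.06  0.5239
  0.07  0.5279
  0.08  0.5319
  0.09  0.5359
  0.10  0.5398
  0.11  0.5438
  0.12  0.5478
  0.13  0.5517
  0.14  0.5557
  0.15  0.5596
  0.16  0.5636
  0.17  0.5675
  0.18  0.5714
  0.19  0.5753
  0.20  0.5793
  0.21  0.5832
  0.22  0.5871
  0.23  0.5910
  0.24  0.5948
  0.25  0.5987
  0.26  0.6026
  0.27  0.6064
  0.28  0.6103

$32.71

σ√T = 0.3·√0.6667 = 0.2449
ln(S/K) + (r − q + σ²/2)T = ln(296/293) + (0.055 − 0.028 + 0.3²/2)·0.6667 = 0.0102 + 0.0480 = 0.0582
d₁ = 0.0582 / 0.2449 = 0.2375 ⇒ 0.24
d₂ = d₁ − σ√T = 0.2375 − 0.2449 = -0.0074 ⇒ -0.01
exp(−qT) = exp(−0.028·0.6667) = 0.9815;  exp(−rT) = exp(−0.055·0.6667) = 0.9640
C = 296·0.9815·N(0.24) − 293·0.9640·N(-0.01) = 296·0.9815·0.5948 − 293·0.9640·0.4960 = 172.8037 − 140.0962 = 32.7075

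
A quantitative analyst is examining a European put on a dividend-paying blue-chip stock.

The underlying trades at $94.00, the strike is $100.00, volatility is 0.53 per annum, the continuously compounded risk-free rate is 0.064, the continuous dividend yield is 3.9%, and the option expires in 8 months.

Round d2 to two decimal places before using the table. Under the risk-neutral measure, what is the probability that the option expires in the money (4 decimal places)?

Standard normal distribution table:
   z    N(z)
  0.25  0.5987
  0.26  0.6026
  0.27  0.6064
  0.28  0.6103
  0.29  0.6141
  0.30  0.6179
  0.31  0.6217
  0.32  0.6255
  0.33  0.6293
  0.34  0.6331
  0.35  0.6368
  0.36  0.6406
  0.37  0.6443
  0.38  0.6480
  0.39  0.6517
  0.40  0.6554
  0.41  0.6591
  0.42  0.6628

σ√T = 0.53·√0.6667 = 0.4327
d₁ = [ln(94/100) + (0.064 − 0.039 + 0.53²/2)·0.6667] / 0.4327 = [-0.0619 + 0.1103] / 0.4327 = 0.1119 which rounds to 0.11
d₂ = d₁ − σ√T = 0.1119 − 0.4327 = -0.3208 which rounds to -0.32
Risk-neutral Pr[S_T < K] = N(−d₂) = N(0.32) = 0.6255

0.6255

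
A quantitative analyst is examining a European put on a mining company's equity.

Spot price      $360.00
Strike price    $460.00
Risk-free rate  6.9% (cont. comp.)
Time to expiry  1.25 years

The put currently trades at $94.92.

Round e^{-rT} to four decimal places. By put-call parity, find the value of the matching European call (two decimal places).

$32.92

exp(−rT) = exp(−0.069·1.25) = 0.9174
Put-call parity: C − P = S − K·e^(−rT) = 360 − 460·0.9174 = 360 − 422.0040 = -62.0040
C = P + (C − P) = 94.92 + (-62.0040) = 32.9160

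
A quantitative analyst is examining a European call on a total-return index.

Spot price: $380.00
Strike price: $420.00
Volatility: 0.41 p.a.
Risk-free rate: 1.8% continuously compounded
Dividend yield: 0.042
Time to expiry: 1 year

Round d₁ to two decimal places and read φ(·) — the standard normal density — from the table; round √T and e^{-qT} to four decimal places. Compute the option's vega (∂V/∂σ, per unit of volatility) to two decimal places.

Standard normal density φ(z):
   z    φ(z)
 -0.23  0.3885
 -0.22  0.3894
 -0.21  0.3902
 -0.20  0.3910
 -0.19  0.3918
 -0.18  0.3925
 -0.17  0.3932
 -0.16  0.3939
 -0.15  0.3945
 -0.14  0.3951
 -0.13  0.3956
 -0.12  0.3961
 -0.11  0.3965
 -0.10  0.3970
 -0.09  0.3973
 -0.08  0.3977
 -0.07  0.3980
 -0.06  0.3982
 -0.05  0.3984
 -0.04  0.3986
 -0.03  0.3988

144.66

σ√T = 0.41·√1 = 0.4100
ln(S/K) + (r − q + σ²/2)T = ln(380/420) + (0.018 − 0.042 + 0.41²/2)·1 = -0.1001 + 0.0600 = -0.0400
d₁ = -0.0400 / 0.4100 = -0.0976 ≈ -0.10
√T = √1 = 1.0000
φ(d₁) = φ(-0.10) = 0.3970
e^(−qT) = e^(−0.042·1) = 0.9589
vega = S·e^(−qT)·φ(d₁)·√T = 380·0.9589·0.3970·1.0000 = 144.6597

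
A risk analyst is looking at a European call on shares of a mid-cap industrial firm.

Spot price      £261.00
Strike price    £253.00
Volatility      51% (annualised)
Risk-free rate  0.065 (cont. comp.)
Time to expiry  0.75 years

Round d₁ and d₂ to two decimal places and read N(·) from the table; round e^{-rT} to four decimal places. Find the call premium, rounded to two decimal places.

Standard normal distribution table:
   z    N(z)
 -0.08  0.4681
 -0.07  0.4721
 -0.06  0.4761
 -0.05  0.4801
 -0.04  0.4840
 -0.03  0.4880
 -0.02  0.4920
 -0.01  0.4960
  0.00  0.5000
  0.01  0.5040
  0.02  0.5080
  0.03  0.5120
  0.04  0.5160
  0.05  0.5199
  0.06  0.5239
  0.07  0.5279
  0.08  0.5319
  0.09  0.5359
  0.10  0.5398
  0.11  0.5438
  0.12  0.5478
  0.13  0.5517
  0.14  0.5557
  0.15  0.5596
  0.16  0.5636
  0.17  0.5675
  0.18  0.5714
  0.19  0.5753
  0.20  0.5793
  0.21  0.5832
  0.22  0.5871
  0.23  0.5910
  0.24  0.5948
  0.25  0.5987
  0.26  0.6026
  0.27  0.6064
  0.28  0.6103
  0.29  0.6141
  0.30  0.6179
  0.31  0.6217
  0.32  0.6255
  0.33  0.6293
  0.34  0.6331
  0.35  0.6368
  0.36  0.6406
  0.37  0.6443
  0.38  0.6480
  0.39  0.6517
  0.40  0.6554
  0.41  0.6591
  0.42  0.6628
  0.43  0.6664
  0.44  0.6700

σ√T = 0.51·√0.75 = 0.4417
ln(S/K) + (r + σ²/2)T = ln(261/253) + (0.065 + 0.51²/2)·0.75 = 0.0311 + 0.1463 = 0.1774
d₁ = 0.1774 / 0.4417 = 0.4017 → 0.40
d₂ = d₁ − σ√T = 0.4017 − 0.4417 = -0.0400 → -0.04
exp(−rT) = exp(−0.065·0.75) = 0.9524
N(d₁) = N(0.40) = 0.6554;  N(d₂) = N(-0.04) = 0.4840
C = 261·0.6554 − 253·0.9524·0.4840 = 171.0594 − 116.6233 = 54.4361

£54.44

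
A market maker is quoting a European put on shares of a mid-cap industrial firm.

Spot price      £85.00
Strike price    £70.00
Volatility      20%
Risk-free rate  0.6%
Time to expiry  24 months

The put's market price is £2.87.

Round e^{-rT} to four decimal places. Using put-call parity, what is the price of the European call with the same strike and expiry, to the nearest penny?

exp(−rT) = exp(−0.006·2) = 0.9881
Put-call parity: C − P = S − K·e^(−rT) = 85 − 70·0.9881 = 85 − 69.1670 = 15.8330
C = P + (C − P) = 2.87 + (15.8330) = 18.7030

£18.70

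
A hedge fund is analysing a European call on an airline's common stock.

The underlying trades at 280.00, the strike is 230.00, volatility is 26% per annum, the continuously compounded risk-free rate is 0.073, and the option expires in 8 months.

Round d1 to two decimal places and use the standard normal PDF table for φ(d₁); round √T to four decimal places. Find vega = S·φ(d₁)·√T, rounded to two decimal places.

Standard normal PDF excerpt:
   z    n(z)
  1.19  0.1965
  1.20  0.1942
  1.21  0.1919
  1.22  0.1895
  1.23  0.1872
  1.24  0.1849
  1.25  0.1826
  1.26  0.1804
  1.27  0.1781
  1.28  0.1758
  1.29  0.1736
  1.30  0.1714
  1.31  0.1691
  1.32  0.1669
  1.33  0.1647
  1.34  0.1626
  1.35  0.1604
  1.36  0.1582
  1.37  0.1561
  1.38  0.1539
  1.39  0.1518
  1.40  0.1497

σ√T = 0.26 × 0.8165 = 0.2123
d₁ = [ln(280/230) + (0.073 + 0.26²/2)·0.6667] / 0.2123 = [0.1967 + 0.0712] / 0.2123 = 1.2620 ⇒ 1.26
√T = √0.6667 = 0.8165
φ(d₁) = φ(1.26) = 0.1804
vega = S·φ(d₁)·√T = 280·0.1804·0.8165 = 41.2430

41.24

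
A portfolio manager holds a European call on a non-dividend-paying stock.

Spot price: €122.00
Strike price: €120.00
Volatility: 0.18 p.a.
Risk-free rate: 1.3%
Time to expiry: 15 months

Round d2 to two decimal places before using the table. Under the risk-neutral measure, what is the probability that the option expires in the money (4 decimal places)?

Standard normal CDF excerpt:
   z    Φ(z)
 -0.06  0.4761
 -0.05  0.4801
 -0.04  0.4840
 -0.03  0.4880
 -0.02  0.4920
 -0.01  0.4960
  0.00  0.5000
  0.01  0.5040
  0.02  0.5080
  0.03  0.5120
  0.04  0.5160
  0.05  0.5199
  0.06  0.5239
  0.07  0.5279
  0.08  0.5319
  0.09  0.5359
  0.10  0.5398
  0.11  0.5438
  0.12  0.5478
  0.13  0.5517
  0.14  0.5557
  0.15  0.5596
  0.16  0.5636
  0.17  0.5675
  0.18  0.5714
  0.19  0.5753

0.5239

σ√T = 0.18 × 1.1180 = 0.2012
d₁ = [ln(122/120) + (0.013 + ½·0.18²)·1.25] / (σ√T) = (0.0165 + 0.0365) / 0.2012 = 0.2635 ⇒ 0.26
d₂ = 0.2635 − 0.2012 = 0.0623 ⇒ 0.06
Risk-neutral Pr[S_T > K] = N(d₂) = N(0.06) = 0.5239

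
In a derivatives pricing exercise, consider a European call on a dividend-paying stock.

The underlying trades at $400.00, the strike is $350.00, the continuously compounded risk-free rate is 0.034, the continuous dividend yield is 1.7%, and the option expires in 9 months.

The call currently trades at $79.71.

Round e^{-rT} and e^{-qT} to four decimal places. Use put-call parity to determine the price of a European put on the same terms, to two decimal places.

e^(−qT) = e^(−0.017·0.75) = 0.9873;  e^(−rT) = e^(−0.034·0.75) = 0.9748
Put-call parity: C − P = S·e^(−qT) − K·e^(−rT) = 400·0.9873 − 350·0.9748 = 394.9200 − 341.1800 = 53.7400
P = C − (C − P) = 79.71 − (53.7400) = 25.9700

$25.97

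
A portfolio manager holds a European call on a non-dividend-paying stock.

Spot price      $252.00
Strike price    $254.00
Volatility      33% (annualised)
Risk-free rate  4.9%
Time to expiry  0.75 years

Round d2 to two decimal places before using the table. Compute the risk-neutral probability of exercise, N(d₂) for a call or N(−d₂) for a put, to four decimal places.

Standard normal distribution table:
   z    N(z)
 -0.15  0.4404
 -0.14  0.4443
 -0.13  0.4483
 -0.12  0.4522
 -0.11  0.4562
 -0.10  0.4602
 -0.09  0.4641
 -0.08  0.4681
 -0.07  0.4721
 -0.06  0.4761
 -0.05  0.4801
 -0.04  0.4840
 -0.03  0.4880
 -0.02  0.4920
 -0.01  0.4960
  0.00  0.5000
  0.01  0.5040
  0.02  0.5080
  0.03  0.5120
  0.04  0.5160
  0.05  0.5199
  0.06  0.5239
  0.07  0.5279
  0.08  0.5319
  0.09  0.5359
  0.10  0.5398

σ√T = 0.33·√0.75 = 0.2858
d₁ = [ln(252/254) + (0.049 + 0.33²/2)·0.75] / 0.2858 = [-0.0079 + 0.0776] / 0.2858 = 0.2438 ⇒ 0.24
d₂ = d₁ − σ√T = 0.2438 − 0.2858 = -0.0420 ⇒ -0.04
Risk-neutral Pr[S_T > K] = N(d₂) = N(-0.04) = 0.4840

0.4840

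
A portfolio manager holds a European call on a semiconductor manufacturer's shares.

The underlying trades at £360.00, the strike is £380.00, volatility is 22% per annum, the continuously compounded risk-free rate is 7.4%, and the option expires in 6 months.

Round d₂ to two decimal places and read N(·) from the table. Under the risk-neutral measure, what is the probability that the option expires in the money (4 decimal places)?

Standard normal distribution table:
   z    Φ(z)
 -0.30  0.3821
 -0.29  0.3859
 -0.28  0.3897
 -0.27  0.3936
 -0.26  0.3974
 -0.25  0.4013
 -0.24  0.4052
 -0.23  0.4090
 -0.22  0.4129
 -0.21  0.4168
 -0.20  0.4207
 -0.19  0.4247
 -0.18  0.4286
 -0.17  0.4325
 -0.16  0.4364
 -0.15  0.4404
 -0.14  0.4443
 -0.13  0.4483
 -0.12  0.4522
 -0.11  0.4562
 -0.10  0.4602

σ√T = 0.22 × 0.7071 = 0.1556
d₁ = [ln(360/380) + (0.074 + ½·0.22²)·0.5] / (σ√T) = (-0.0541 + 0.0491) / 0.1556 = -0.0319 ⇒ -0.03
d₂ = -0.0319 − 0.1556 = -0.1875 ⇒ -0.19
Pr(exercise) under Q = N(d₂) = 0.4247

0.4247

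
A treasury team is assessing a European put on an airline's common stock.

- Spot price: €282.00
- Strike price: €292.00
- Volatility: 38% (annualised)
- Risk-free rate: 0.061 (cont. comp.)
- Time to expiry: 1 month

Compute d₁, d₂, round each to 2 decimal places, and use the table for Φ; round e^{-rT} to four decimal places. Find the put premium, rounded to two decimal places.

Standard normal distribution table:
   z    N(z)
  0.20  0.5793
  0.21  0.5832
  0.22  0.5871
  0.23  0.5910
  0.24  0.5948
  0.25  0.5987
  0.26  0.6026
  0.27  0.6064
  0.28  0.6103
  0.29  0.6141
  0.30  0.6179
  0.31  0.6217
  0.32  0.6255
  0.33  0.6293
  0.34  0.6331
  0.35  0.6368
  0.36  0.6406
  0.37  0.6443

σ√T = 0.38·√0.08333 = 0.1097
d₁ = [ln(282/292) + (0.061 + 0.38²/2)·0.08333] / 0.1097 = [-0.0348 + 0.0111] / 0.1097 = -0.2165 ⇒ -0.22
d₂ = d₁ − σ√T = -0.2165 − 0.1097 = -0.3262 ⇒ -0.33
e^(−rT) = e^(−0.061·0.08333) = 0.9949
N(−d₂) = N(0.33) = 0.6293;  N(−d₁) = N(0.22) = 0.5871
P = 292·0.9949·0.6293 − 282·0.5871 = 182.8184 − 165.5622 = 17.2562

€17.26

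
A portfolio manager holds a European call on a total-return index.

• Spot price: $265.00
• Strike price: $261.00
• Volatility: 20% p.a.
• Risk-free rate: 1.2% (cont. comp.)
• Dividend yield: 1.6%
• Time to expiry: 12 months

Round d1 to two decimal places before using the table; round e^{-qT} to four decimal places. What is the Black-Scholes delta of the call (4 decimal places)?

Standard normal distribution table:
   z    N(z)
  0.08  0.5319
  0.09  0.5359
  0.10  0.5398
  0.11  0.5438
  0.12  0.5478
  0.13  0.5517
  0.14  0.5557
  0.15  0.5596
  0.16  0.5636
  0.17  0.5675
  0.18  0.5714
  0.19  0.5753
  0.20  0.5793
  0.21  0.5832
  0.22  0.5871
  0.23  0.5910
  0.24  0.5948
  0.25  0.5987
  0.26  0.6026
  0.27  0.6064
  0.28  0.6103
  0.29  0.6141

0.5546

σ√T = 0.2·√1 = 0.2000
d₁ = [ln(265/261) + (0.012 − 0.016 + 0.2²/2)·1] / 0.2000 = [0.0152 + 0.0160] / 0.2000 = 0.1560 ⇒ 0.16
N(d₁) = N(0.16) = 0.5636
Δ_call = e^(−qT)·N(d₁) = 0.9841·0.5636 = 0.5546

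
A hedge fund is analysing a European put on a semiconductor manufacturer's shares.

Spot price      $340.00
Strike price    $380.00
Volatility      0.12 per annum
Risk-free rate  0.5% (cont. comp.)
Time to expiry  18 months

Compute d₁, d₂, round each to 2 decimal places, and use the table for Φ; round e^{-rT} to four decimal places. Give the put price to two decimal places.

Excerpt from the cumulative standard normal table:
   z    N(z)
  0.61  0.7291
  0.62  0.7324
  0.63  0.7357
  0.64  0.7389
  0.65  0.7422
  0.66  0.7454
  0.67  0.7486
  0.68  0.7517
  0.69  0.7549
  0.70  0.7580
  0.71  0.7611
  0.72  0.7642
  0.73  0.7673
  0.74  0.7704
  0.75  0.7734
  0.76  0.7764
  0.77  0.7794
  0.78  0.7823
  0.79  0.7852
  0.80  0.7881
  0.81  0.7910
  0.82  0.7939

$44.91

T = 1.5;  σ√T = 0.1470
ln(S/K) + (r + σ²/2)T = ln(340/380) + (0.005 + 0.12²/2)·1.5 = -0.1112 + 0.0183 = -0.0929
d₁ = -0.0929 / 0.1470 = -0.6323 which rounds to -0.63
d₂ = d₁ − σ√T = -0.6323 − 0.1470 = -0.7792 which rounds to -0.78
exp(−rT) = exp(−0.005·1.5) = 0.9925
P = 380·0.9925·N(0.78) − 340·N(0.63) = 380·0.9925·0.7823 − 340·0.7357 = 295.0444 − 250.1380 = 44.9064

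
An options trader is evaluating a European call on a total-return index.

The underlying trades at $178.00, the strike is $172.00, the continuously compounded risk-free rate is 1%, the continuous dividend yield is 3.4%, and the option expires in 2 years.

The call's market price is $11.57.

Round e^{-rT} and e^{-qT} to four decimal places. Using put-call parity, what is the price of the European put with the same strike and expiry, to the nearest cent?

$13.86

exp(−qT) = exp(−0.034·2) = 0.9343;  exp(−rT) = exp(−0.01·2) = 0.9802
Put-call parity: C − P = S·e^(−qT) − K·e^(−rT) = 178·0.9343 − 172·0.9802 = 166.3054 − 168.5944 = -2.2890
P = C − (C − P) = 11.57 − (-2.2890) = 13.8590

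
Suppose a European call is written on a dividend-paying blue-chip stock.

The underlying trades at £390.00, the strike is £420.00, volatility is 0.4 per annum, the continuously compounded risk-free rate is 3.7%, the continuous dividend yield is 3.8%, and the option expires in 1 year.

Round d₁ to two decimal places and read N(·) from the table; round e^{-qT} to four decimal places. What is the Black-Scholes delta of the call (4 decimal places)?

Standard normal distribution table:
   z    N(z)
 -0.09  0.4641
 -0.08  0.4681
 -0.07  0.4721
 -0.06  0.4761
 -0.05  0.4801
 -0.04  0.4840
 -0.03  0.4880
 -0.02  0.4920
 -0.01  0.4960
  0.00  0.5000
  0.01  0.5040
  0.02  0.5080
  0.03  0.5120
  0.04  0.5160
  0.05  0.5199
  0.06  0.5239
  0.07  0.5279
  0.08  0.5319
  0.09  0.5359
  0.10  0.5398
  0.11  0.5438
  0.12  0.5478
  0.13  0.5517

0.4852

T = 1;  σ√T = 0.4000
d₁ = [ln(390/420) + (0.037 − 0.038 + 0.4²/2)·1] / 0.4000 = [-0.0741 + 0.0790] / 0.4000 = 0.0122 ≈ 0.01
N(d₁) = N(0.01) = 0.5040
Δ_call = exp(−qT)·N(d₁) = 0.9627·0.5040 = 0.4852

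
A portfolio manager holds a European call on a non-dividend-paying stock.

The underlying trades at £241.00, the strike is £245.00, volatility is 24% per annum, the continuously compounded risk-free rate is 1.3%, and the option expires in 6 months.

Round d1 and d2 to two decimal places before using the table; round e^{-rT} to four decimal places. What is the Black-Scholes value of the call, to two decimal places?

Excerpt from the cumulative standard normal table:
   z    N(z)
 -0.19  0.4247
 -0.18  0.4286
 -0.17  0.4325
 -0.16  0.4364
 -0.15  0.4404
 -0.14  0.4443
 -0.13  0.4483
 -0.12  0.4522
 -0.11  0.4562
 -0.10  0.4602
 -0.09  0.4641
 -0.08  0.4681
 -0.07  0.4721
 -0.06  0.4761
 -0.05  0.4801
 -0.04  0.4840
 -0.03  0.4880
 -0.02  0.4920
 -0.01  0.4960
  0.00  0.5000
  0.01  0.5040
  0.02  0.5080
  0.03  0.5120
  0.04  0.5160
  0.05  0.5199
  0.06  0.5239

T = 0.5;  σ√T = 0.1697
d₁ = [ln(241/245) + (0.013 + 0.24²/2)·0.5] / 0.1697 = [-0.0165 + 0.0209] / 0.1697 = 0.0262 ⇒ 0.03
d₂ = d₁ − σ√T = 0.0262 − 0.1697 = -0.1436 ⇒ -0.14
exp(−rT) = exp(−0.013·0.5) = 0.9935
C = 241·N(0.03) − 245·0.9935·N(-0.14) = 241·0.5120 − 245·0.9935·0.4443 = 123.3920 − 108.1460 = 15.2460

£15.25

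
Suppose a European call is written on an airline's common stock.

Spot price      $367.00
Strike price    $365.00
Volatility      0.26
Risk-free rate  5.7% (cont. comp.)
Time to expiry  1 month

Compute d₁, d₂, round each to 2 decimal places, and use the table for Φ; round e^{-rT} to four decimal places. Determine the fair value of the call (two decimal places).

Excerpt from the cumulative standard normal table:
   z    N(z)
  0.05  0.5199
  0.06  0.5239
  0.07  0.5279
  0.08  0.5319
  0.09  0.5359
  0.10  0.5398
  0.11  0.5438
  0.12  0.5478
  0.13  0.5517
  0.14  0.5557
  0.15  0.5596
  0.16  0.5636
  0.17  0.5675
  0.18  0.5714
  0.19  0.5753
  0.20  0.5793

$12.17

T = 0.08333;  σ√T = 0.0751
d₁ = [ln(367/365) + (0.057 + ½·0.26²)·0.08333] / (σ√T) = (0.0055 + 0.0076) / 0.0751 = 0.1736 ⇒ 0.17
d₂ = 0.1736 − 0.0751 = 0.0986 ⇒ 0.10
e^(−rT) = e^(−0.057·0.08333) = 0.9953
N(d₁) = N(0.17) = 0.5675;  N(d₂) = N(0.10) = 0.5398
C = 367·0.5675 − 365·0.9953·0.5398 = 208.2725 − 196.1010 = 12.1715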